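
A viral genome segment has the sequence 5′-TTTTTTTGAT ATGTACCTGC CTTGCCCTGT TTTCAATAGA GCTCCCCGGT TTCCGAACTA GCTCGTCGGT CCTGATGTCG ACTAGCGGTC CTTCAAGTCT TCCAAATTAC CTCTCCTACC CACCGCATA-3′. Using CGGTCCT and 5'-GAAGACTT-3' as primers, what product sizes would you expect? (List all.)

36 bp, 17 bp

The forward primer CGGTCCT matches the top strand at positions 67–73, 86–92.
The reverse primer's reverse complement is AAGTCTTC, matching at positions 95–102.
Each forward site pairs with the reverse site to give a product ending at position 102: sizes 36, 17 bp.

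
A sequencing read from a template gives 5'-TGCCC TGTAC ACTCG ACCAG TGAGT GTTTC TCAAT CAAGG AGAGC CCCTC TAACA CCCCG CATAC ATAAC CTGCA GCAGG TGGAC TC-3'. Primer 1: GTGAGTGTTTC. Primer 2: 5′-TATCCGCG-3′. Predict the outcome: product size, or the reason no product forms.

No product — primer 2 has no binding site in the template.

Primer 2 (TATCCGCG) does not match the top strand, and its reverse complement CGCGGATA does not match either.
With no annealing site for primer 2, no amplification occurs.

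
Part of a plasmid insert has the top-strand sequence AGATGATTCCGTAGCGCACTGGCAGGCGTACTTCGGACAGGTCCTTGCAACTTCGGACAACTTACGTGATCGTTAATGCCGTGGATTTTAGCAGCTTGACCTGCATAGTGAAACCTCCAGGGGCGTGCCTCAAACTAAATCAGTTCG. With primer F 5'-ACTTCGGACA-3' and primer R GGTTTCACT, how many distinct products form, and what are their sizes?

Two products: 86 bp, 66 bp

The forward primer ACTTCGGACA matches the top strand at positions 30–39, 50–59.
The reverse primer's reverse complement is AGTGAAACC, matching at positions 107–115.
Each forward site pairs with the reverse site to give a product ending at position 115: sizes 86, 66 bp.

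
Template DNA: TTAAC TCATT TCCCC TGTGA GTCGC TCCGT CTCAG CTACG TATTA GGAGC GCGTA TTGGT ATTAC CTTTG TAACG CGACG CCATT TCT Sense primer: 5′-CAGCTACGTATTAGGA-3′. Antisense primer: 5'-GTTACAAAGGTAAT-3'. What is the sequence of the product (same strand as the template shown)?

Scanning the template, CAGCTACGTATTAGGA occurs at positions 33–48; this primer anneals to the bottom strand there with its 3' end pointing downstream.
Reverse complement of the reverse primer: ATTACCTTTGTAAC. This occurs on the top strand at positions 61–74.
The product is the template from position 33 through 74 (42 bp).

5'-CAGCTACGTATTAGGAGCGCGTATTGGTATTACCTTTGTAAC-3'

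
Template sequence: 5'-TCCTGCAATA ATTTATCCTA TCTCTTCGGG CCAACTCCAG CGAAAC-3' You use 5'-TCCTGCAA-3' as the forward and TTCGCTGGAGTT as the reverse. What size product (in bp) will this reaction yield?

The forward primer matches the template at positions 1–8.
Taking the reverse complement of TTCGCTGGAGTT gives AACTCCAGCGAA, found at positions 33–44 on the template; the primer anneals here to the top strand with its 3' end pointing upstream.
Amplicon spans positions 1–44: 44 bp.

44 bp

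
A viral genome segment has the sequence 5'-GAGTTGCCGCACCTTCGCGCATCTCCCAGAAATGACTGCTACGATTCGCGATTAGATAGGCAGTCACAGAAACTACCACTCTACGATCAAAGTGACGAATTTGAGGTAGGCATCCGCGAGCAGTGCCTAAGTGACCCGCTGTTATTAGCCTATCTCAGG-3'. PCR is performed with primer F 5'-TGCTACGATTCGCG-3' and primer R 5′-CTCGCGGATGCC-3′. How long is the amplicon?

84 bp

Forward primer TGCTACGATTCGCG is found on the top strand at positions 37–50.
Reverse complement of the reverse primer: GGCATCCGCGAG. This occurs on the top strand at positions 109–120.
The product runs from position 37 to position 120, so its length is 120 − 37 + 1 = 84 bp.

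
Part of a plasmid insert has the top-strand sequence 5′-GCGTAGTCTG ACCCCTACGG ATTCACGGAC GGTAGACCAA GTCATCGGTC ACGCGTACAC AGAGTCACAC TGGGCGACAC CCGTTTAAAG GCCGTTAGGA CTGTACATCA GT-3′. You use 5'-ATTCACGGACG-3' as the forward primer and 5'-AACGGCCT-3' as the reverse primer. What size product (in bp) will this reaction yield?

76 bp

Scanning the template, ATTCACGGACG occurs at positions 21–31; this primer anneals to the bottom strand there with its 3' end pointing downstream.
Taking the reverse complement of AACGGCCT gives AGGCCGTT, found at positions 89–96 on the template; the primer anneals here to the top strand with its 3' end pointing upstream.
Amplicon spans positions 21–96: 76 bp.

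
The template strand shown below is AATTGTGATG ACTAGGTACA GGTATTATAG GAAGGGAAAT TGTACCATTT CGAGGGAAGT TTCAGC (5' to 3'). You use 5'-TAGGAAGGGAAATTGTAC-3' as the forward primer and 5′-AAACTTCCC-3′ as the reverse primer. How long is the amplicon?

The forward primer matches the template at positions 28–45.
The reverse primer's reverse complement is GGGAAGTTT, which matches the template at positions 54–62.
Amplicon spans positions 28–62: 35 bp.

35 bp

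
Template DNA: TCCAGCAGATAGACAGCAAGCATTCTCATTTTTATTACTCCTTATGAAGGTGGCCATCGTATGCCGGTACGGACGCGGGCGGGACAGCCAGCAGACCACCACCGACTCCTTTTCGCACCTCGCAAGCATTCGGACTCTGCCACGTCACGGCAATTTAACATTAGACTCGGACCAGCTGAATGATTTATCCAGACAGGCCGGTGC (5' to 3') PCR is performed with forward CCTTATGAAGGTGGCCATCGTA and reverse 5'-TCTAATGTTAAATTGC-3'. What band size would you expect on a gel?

Forward primer CCTTATGAAGGTGGCCATCGTA is found on the top strand at positions 40–61.
The reverse primer's reverse complement is GCAATTTAACATTAGA, which matches the template at positions 150–165.
Amplicon spans positions 40–165: 126 bp.

126 bp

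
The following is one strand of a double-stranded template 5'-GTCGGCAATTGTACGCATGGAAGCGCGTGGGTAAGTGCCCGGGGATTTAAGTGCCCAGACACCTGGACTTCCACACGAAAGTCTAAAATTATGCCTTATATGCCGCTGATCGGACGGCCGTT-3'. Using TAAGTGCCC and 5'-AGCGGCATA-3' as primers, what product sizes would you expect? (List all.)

76 bp, 60 bp

The forward primer TAAGTGCCC matches the top strand at positions 32–40, 48–56.
The reverse primer's reverse complement is TATGCCGCT, matching at positions 99–107.
Each forward site pairs with the reverse site to give a product ending at position 107: sizes 76, 60 bp.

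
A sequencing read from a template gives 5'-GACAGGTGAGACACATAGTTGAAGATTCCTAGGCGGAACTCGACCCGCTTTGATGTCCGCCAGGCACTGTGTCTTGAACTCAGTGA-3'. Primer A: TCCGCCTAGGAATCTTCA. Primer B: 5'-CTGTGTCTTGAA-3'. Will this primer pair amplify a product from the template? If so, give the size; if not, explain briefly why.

Primer A (TCCGCCTAGGAATCTTCA) has reverse complement TGAAGATTCCTAGGCGGA, which matches the top strand at positions 20–37; primer A anneals to the top strand there with its 3' end pointing upstream toward position 20.
Primer B (CTGTGTCTTGAA) matches the top strand directly at positions 67–78; it anneals to the bottom strand with its 3' end pointing downstream toward position 78.
The 3' ends diverge (primer A extends toward position 1, primer B toward position 86), so the primers never converge on a shared product.

No product — the primers' 3' ends point away from each other.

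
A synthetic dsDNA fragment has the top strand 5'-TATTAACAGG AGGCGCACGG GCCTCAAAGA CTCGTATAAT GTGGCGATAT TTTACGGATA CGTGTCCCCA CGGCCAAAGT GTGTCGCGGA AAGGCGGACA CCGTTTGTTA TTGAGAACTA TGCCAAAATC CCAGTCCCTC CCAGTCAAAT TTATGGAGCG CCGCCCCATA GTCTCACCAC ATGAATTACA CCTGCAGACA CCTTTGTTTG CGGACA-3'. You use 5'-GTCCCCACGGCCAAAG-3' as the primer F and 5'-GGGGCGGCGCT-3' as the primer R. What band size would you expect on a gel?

104 bp

Forward primer GTCCCCACGGCCAAAG is found on the top strand at positions 64–79.
Taking the reverse complement of GGGGCGGCGCT gives AGCGCCGCCCC, found at positions 157–167 on the template; the primer anneals here to the top strand with its 3' end pointing upstream.
Product length = (reverse-primer end) − (forward-primer start) + 1 = 167 − 64 + 1 = 104 bp.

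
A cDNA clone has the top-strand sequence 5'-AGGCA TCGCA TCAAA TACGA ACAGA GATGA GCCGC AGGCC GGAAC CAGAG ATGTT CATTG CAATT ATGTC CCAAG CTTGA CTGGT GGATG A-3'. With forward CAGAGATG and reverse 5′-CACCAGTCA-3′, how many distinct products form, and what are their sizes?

Two products: 65 bp, 41 bp

The forward primer CAGAGATG matches the top strand at positions 22–29, 46–53.
The reverse primer's reverse complement is TGACTGGTG, matching at positions 78–86.
Each forward site pairs with the reverse site to give a product ending at position 86: sizes 65, 41 bp.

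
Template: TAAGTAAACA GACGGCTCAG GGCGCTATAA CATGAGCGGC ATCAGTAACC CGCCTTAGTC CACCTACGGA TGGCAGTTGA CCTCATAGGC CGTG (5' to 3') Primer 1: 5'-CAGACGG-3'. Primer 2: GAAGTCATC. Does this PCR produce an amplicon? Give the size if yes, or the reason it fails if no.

No product — primer 2 has no binding site in the template.

Primer 2 (GAAGTCATC) does not match the top strand, and its reverse complement GATGACTTC does not match either.
With no annealing site for primer 2, no amplification occurs.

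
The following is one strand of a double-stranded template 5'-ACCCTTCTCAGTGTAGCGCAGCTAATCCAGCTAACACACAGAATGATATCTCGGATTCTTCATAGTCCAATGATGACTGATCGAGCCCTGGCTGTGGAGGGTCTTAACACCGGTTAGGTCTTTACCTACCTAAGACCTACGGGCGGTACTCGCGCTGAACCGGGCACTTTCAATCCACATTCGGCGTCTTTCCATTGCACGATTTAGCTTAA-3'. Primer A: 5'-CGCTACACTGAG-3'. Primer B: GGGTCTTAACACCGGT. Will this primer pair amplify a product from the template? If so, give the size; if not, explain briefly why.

No product — the primers' 3' ends point away from each other.

Primer A (CGCTACACTGAG) has reverse complement CTCAGTGTAGCG, which matches the top strand at positions 7–18; primer A anneals to the top strand there with its 3' end pointing upstream toward position 7.
Primer B (GGGTCTTAACACCGGT) matches the top strand directly at positions 99–114; it anneals to the bottom strand with its 3' end pointing downstream toward position 114.
The 3' ends diverge (primer A extends toward position 1, primer B toward position 212), so the primers never converge on a shared product.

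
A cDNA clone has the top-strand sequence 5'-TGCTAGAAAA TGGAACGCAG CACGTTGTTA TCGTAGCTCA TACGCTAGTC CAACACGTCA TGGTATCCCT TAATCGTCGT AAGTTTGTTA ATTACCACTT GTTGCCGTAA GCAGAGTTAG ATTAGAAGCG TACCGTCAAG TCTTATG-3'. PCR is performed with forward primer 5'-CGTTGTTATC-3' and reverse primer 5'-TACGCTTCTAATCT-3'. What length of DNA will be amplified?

110 bp

Scanning the template, CGTTGTTATC occurs at positions 23–32; this primer anneals to the bottom strand there with its 3' end pointing downstream.
Reverse complement of the reverse primer: AGATTAGAAGCGTA. This occurs on the top strand at positions 119–132.
Product length = (reverse-primer end) − (forward-primer start) + 1 = 132 − 23 + 1 = 110 bp.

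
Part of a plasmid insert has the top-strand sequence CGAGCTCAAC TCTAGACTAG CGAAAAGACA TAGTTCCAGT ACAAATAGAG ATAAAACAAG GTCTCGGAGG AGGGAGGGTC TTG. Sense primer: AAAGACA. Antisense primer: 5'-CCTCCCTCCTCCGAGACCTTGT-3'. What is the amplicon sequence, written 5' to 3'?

The forward primer matches the template at positions 24–30.
The reverse primer's reverse complement is ACAAGGTCTCGGAGGAGGGAGG, which matches the template at positions 56–77.
The product is the template from position 24 through 77 (54 bp).

5'-AAAGACATAGTTCCAGTACAAATAGAGATAAAACAAGGTCTCGGAGGAGGGAGG-3'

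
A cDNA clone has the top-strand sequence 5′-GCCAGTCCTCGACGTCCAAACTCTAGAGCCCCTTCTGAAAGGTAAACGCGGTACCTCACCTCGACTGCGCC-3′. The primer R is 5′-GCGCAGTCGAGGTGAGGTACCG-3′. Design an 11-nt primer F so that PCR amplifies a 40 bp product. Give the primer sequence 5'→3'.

The reverse primer's reverse complement CGGTACCTCACCTCGACTGCGC matches the template at positions 49–70, so the product ends at position 70.
A 40 bp product then starts at position 70 − 40 + 1 = 31.
The forward primer is identical to the top strand there: CCTTCTGAAAG.

5'-CCTTCTGAAAG-3'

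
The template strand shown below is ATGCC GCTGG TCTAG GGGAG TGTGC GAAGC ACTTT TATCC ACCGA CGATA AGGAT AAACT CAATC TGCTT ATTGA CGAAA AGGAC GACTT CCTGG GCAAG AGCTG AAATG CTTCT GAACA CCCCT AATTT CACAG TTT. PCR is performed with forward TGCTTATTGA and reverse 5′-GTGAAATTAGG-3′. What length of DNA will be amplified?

Scanning the template, TGCTTATTGA occurs at positions 66–75; this primer anneals to the bottom strand there with its 3' end pointing downstream.
Reverse complement of the reverse primer: CCTAATTTCAC. This occurs on the top strand at positions 123–133.
Amplicon spans positions 66–133: 68 bp.

68 bp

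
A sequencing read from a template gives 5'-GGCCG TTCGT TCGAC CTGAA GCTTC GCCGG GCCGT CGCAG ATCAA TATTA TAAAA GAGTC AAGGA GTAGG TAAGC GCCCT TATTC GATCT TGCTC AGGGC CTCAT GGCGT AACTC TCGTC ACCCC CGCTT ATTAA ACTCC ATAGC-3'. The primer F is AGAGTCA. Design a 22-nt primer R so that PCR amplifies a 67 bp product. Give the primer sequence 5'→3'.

5'-TGACGAGAGTTACGCCATGAGG-3'

The forward primer binds at positions 55–61, so a 67 bp product ends at position 55 + 67 − 1 = 121.
The reverse primer anneals to the top strand over positions 100–121, i.e. to CCTCATGGCGTAACTCTCGTCA.
Its sequence written 5'→3' is the reverse complement: TGACGAGAGTTACGCCATGAGG.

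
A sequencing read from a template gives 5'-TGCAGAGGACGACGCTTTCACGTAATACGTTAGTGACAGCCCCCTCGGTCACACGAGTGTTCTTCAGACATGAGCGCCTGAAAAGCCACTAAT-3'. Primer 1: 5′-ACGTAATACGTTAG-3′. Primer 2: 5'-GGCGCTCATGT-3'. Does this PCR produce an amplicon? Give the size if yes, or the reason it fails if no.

Yes — a 59 bp product.

Primer 1 (ACGTAATACGTTAG) matches the top strand at positions 20–33; it acts as a forward primer.
Primer 2's reverse complement is ACATGAGCGCC, matching the top strand at positions 68–78; it acts as a reverse primer.
The 3' ends face each other across positions 20–78, giving a 59 bp product.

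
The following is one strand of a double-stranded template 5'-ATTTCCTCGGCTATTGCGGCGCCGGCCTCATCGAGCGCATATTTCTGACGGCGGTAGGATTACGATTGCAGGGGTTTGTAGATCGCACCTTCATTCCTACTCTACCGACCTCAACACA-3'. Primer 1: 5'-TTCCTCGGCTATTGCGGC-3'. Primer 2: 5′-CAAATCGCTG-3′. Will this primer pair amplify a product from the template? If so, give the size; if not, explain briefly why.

Primer 2 (CAAATCGCTG) does not match the top strand, and its reverse complement CAGCGATTTG does not match either.
With no annealing site for primer 2, no amplification occurs.

No product — primer 2 has no binding site in the template.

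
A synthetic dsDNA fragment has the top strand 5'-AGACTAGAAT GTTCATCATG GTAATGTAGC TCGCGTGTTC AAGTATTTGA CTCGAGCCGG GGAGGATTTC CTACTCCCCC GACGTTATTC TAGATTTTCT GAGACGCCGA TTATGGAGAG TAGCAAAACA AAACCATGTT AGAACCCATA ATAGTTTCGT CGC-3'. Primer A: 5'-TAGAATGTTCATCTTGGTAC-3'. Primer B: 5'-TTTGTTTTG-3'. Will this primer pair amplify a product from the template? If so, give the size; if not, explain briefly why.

Primer A (TAGAATGTTCATCTTGGTAC) does not match the top strand, and its reverse complement GTACCAAGATGAACATTCTA does not match either.
With no annealing site for primer A, no amplification occurs.

No product — primer A has no binding site in the template.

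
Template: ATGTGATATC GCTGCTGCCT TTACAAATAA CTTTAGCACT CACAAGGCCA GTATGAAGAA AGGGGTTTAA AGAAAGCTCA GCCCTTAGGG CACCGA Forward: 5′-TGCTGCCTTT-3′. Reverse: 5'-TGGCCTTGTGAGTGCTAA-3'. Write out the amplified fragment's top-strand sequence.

5'-TGCTGCCTTTACAAATAACTTTAGCACTCACAAGGCCA-3'

Forward primer TGCTGCCTTT is found on the top strand at positions 13–22.
Reverse complement of the reverse primer: TTAGCACTCACAAGGCCA. This occurs on the top strand at positions 33–50.
The product is the template from position 13 through 50 (38 bp).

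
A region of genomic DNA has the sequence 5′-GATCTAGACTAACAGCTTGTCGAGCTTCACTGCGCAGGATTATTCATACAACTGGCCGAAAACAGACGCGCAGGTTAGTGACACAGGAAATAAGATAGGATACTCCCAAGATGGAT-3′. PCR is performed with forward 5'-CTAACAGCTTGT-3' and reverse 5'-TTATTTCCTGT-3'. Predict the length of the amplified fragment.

85 bp

The forward primer matches the template at positions 9–20.
Reverse complement of the reverse primer: ACAGGAAATAA. This occurs on the top strand at positions 83–93.
The product runs from position 9 to position 93, so its length is 93 − 9 + 1 = 85 bp.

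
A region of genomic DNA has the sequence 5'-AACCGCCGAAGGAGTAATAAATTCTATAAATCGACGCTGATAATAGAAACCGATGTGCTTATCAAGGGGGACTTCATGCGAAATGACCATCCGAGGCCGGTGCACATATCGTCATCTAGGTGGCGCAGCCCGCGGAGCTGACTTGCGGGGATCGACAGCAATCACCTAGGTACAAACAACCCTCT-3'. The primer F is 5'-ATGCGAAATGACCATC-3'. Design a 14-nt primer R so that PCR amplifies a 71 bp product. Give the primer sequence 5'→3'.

The forward primer binds at positions 76–91, so a 71 bp product ends at position 76 + 71 − 1 = 146.
The reverse primer anneals to the top strand over positions 133–146, i.e. to CGGAGCTGACTTGC.
Its sequence written 5'→3' is the reverse complement: GCAAGTCAGCTCCG.

5'-GCAAGTCAGCTCCG-3'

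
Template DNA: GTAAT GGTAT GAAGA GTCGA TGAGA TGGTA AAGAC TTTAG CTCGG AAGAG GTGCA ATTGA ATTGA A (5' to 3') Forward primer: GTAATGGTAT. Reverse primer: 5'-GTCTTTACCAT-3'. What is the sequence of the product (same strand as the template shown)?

5'-GTAATGGTATGAAGAGTCGATGAGATGGTAAAGAC-3'

Scanning the template, GTAATGGTAT occurs at positions 1–10; this primer anneals to the bottom strand there with its 3' end pointing downstream.
Taking the reverse complement of GTCTTTACCAT gives ATGGTAAAGAC, found at positions 25–35 on the template; the primer anneals here to the top strand with its 3' end pointing upstream.
The product is the template from position 1 through 35 (35 bp).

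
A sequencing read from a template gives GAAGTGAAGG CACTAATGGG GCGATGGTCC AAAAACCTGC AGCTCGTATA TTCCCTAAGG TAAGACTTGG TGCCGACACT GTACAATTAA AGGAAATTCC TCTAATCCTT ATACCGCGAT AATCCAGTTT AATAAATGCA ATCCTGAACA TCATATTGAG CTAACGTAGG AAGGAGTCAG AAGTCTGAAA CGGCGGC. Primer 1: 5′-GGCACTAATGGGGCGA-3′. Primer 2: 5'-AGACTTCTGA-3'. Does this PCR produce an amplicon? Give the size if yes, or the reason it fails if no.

Primer 1 (GGCACTAATGGGGCGA) matches the top strand at positions 9–24; it acts as a forward primer.
Primer 2's reverse complement is TCAGAAGTCT, matching the top strand at positions 177–186; it acts as a reverse primer.
The 3' ends face each other across positions 9–186, giving a 178 bp product.

Yes — a 178 bp product.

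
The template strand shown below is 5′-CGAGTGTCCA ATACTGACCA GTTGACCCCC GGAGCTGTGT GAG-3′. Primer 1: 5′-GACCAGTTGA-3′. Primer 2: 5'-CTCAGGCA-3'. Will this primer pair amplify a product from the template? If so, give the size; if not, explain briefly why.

No product — primer 2 has no binding site in the template.

Primer 2 (CTCAGGCA) does not match the top strand, and its reverse complement TGCCTGAG does not match either.
With no annealing site for primer 2, no amplification occurs.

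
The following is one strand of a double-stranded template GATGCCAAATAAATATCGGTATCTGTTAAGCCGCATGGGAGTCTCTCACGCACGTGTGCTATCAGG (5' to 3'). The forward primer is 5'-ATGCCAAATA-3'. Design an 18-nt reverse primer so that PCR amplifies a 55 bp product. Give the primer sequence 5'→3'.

The forward primer binds at positions 2–11, so a 55 bp product ends at position 2 + 55 − 1 = 56.
The reverse primer anneals to the top strand over positions 39–56, i.e. to GAGTCTCTCACGCACGTG.
Its sequence written 5'→3' is the reverse complement: CACGTGCGTGAGAGACTC.

5'-CACGTGCGTGAGAGACTC-3'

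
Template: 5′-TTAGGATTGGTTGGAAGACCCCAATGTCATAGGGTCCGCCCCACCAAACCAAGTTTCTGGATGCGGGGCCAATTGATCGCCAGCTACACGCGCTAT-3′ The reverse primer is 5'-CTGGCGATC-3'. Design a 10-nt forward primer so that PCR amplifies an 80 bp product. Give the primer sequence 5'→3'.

The reverse primer's reverse complement GATCGCCAG matches the template at positions 75–83, so the product ends at position 83.
An 80 bp product then starts at position 83 − 80 + 1 = 4.
The forward primer is identical to the top strand there: GGATTGGTTG.

5'-GGATTGGTTG-3'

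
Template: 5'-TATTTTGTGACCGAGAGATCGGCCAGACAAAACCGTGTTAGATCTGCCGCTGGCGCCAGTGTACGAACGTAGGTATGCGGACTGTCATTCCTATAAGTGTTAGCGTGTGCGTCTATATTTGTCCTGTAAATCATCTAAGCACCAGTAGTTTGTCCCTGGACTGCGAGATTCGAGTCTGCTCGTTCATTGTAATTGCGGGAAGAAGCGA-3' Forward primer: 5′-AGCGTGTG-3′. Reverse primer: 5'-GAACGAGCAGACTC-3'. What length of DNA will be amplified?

Forward primer AGCGTGTG is found on the top strand at positions 102–109.
Taking the reverse complement of GAACGAGCAGACTC gives GAGTCTGCTCGTTC, found at positions 172–185 on the template; the primer anneals here to the top strand with its 3' end pointing upstream.
Amplicon spans positions 102–185: 84 bp.

84 bp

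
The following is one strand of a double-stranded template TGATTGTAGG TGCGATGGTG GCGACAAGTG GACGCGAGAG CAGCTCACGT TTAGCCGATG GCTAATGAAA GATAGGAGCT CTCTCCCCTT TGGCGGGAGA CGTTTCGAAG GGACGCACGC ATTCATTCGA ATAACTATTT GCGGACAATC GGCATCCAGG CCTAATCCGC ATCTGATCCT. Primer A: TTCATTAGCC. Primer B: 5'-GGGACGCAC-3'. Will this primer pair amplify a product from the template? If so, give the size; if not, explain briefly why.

No product — the primers' 3' ends point away from each other.

Primer A (TTCATTAGCC) has reverse complement GGCTAATGAA, which matches the top strand at positions 60–69; primer A anneals to the top strand there with its 3' end pointing upstream toward position 60.
Primer B (GGGACGCAC) matches the top strand directly at positions 110–118; it anneals to the bottom strand with its 3' end pointing downstream toward position 118.
The 3' ends diverge (primer A extends toward position 1, primer B toward position 180), so the primers never converge on a shared product.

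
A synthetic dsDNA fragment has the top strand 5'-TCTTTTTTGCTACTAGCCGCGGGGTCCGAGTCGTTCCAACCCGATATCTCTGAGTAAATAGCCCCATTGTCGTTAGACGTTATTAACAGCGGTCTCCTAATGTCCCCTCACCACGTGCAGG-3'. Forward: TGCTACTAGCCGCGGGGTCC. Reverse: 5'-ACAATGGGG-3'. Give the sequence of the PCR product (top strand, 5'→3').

5'-TGCTACTAGCCGCGGGGTCCGAGTCGTTCCAACCCGATATCTCTGAGTAAATAGCCCCATTGT-3'

Scanning the template, TGCTACTAGCCGCGGGGTCC occurs at positions 8–27; this primer anneals to the bottom strand there with its 3' end pointing downstream.
The reverse primer's reverse complement is CCCCATTGT, which matches the template at positions 62–70.
The product is the template from position 8 through 70 (63 bp).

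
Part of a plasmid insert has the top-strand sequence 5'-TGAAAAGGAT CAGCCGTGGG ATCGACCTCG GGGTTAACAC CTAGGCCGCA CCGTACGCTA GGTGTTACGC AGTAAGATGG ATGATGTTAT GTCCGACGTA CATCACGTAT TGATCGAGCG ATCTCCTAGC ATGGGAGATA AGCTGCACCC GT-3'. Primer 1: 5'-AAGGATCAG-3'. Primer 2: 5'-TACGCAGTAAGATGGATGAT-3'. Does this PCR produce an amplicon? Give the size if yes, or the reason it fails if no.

Primer 1 (AAGGATCAG) matches the top strand at positions 5–13 (3' end points downstream).
Primer 2 (TACGCAGTAAGATGGATGAT) also matches the top strand directly, at positions 66–85 — its reverse complement ATCATCCATCTTACTGCGTA is not present.
Both primers anneal to the bottom strand with 3' ends pointing the same way, so neither can prime synthesis back toward the other.

No product — both primers anneal to the same strand and extend in the same direction.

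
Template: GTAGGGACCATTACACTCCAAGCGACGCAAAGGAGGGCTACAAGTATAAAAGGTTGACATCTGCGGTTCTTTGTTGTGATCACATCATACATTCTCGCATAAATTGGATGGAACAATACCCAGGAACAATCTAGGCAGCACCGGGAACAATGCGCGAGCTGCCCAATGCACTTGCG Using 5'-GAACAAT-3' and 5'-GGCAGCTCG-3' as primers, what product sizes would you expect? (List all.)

The forward primer GAACAAT matches the top strand at positions 111–117, 124–130, 145–151.
The reverse primer's reverse complement is CGAGCTGCC, matching at positions 155–163.
Each forward site pairs with the reverse site to give a product ending at position 163: sizes 53, 40, 19 bp.

53 bp, 40 bp, 19 bp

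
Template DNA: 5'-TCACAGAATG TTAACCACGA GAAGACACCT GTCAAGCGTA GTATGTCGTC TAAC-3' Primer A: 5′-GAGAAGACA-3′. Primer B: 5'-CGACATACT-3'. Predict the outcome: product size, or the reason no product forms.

Yes — a 30 bp product.

Primer A (GAGAAGACA) matches the top strand at positions 19–27; it acts as a forward primer.
Primer B's reverse complement is AGTATGTCG, matching the top strand at positions 40–48; it acts as a reverse primer.
The 3' ends face each other across positions 19–48, giving a 30 bp product.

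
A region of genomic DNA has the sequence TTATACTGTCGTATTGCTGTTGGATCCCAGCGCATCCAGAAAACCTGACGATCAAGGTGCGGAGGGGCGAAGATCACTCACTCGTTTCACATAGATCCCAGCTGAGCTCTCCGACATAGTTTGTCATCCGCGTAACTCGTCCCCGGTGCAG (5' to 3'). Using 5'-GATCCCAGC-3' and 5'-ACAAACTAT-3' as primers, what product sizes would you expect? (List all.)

The forward primer GATCCCAGC matches the top strand at positions 23–31, 94–102.
The reverse primer's reverse complement is ATAGTTTGT, matching at positions 116–124.
Each forward site pairs with the reverse site to give a product ending at position 124: sizes 102, 31 bp.

102 bp, 31 bp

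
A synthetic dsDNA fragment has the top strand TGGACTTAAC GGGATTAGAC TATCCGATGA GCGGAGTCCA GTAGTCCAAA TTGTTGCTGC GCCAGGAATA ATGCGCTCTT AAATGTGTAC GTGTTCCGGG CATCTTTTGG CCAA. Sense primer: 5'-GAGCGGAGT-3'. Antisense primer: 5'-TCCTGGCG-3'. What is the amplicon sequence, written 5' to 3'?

5'-GAGCGGAGTCCAGTAGTCCAAATTGTTGCTGCGCCAGGA-3'

Forward primer GAGCGGAGT is found on the top strand at positions 29–37.
Taking the reverse complement of TCCTGGCG gives CGCCAGGA, found at positions 60–67 on the template; the primer anneals here to the top strand with its 3' end pointing upstream.
The product is the template from position 29 through 67 (39 bp).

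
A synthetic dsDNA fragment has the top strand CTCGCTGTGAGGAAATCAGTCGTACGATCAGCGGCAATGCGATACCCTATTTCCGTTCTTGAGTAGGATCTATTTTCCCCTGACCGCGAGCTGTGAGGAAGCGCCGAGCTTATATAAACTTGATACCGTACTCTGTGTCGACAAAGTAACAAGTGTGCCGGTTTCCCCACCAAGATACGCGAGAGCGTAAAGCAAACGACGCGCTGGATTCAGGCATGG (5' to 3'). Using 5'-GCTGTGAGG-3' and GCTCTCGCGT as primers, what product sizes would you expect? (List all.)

183 bp, 97 bp

The forward primer GCTGTGAGG matches the top strand at positions 4–12, 90–98.
The reverse primer's reverse complement is ACGCGAGAGC, matching at positions 177–186.
Each forward site pairs with the reverse site to give a product ending at position 186: sizes 183, 97 bp.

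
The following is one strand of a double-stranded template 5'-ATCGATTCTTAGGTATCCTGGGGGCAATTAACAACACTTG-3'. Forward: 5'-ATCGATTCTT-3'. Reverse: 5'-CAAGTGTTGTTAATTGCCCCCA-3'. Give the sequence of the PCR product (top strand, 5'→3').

Forward primer ATCGATTCTT is found on the top strand at positions 1–10.
Taking the reverse complement of CAAGTGTTGTTAATTGCCCCCA gives TGGGGGCAATTAACAACACTTG, found at positions 19–40 on the template; the primer anneals here to the top strand with its 3' end pointing upstream.
The product is the template from position 1 through 40 (40 bp).

5'-ATCGATTCTTAGGTATCCTGGGGGCAATTAACAACACTTG-3'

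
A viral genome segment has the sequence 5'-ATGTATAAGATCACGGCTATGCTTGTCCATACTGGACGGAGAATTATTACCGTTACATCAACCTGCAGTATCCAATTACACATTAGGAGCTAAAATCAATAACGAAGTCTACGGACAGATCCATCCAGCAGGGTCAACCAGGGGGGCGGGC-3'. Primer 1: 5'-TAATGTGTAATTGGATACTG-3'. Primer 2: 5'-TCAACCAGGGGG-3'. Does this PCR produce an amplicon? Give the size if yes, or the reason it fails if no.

Primer 1 (TAATGTGTAATTGGATACTG) has reverse complement CAGTATCCAATTACACATTA, which matches the top strand at positions 66–85; primer 1 anneals to the top strand there with its 3' end pointing upstream toward position 66.
Primer 2 (TCAACCAGGGGG) matches the top strand directly at positions 134–145; it anneals to the bottom strand with its 3' end pointing downstream toward position 145.
The 3' ends diverge (primer 1 extends toward position 1, primer 2 toward position 151), so the primers never converge on a shared product.

No product — the primers' 3' ends point away from each other.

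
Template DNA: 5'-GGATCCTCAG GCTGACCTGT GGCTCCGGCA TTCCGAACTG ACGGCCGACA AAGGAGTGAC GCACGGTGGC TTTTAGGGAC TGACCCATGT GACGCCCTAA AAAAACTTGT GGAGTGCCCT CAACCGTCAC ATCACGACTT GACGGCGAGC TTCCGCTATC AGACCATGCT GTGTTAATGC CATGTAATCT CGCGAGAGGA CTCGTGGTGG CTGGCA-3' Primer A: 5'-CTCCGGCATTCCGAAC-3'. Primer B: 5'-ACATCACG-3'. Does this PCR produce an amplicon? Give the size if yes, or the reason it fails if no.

No product — both primers anneal to the same strand and extend in the same direction.

Primer A (CTCCGGCATTCCGAAC) matches the top strand at positions 23–38 (3' end points downstream).
Primer B (ACATCACG) also matches the top strand directly, at positions 129–136 — its reverse complement CGTGATGT is not present.
Both primers anneal to the bottom strand with 3' ends pointing the same way, so neither can prime synthesis back toward the other.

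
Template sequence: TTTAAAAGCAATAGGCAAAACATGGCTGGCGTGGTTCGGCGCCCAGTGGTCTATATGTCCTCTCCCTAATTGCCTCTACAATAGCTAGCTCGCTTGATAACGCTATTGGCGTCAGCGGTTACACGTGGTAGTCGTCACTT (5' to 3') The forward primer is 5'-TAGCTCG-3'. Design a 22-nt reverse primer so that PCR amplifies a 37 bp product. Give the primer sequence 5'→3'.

The forward primer binds at positions 86–92, so a 37 bp product ends at position 86 + 37 − 1 = 122.
The reverse primer anneals to the top strand over positions 101–122, i.e. to CGCTATTGGCGTCAGCGGTTAC.
Its sequence written 5'→3' is the reverse complement: GTAACCGCTGACGCCAATAGCG.

5'-GTAACCGCTGACGCCAATAGCG-3'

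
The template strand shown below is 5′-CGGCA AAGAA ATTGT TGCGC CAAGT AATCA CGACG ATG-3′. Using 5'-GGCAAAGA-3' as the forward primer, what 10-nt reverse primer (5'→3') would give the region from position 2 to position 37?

5'-ATCGTCGTGA-3'

The product's 3' end on the top strand is position 37.
The reverse primer anneals to the top strand over positions 28–37, i.e. to TCACGACGAT.
Its sequence written 5'→3' is the reverse complement: ATCGTCGTGA.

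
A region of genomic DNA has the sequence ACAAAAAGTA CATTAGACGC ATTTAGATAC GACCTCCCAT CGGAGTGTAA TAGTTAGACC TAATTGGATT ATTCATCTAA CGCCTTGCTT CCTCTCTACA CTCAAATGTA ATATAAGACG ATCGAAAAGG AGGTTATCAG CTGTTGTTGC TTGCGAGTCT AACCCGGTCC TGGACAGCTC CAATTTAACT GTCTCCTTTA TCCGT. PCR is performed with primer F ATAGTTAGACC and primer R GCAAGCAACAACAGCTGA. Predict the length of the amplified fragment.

105 bp

Scanning the template, ATAGTTAGACC occurs at positions 50–60; this primer anneals to the bottom strand there with its 3' end pointing downstream.
The reverse primer's reverse complement is TCAGCTGTTGTTGCTTGC, which matches the template at positions 137–154.
Amplicon spans positions 50–154: 105 bp.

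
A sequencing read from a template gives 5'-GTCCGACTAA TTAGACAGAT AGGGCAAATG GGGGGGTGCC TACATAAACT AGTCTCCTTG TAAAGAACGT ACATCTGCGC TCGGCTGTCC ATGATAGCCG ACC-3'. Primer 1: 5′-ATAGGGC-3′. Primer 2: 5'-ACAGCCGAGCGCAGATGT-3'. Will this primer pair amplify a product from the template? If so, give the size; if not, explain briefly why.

Yes — a 70 bp product.

Primer 1 (ATAGGGC) matches the top strand at positions 19–25; it acts as a forward primer.
Primer 2's reverse complement is ACATCTGCGCTCGGCTGT, matching the top strand at positions 71–88; it acts as a reverse primer.
The 3' ends face each other across positions 19–88, giving a 70 bp product.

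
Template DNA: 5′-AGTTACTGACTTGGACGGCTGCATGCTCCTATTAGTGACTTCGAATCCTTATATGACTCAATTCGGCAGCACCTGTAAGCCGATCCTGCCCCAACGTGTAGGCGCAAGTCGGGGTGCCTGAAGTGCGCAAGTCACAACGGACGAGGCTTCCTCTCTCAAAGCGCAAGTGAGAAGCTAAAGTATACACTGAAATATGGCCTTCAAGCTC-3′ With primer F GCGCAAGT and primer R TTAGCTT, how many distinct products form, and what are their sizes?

Three products: 77 bp, 54 bp, 18 bp

The forward primer GCGCAAGT matches the top strand at positions 102–109, 125–132, 161–168.
The reverse primer's reverse complement is AAGCTAA, matching at positions 172–178.
Each forward site pairs with the reverse site to give a product ending at position 178: sizes 77, 54, 18 bp.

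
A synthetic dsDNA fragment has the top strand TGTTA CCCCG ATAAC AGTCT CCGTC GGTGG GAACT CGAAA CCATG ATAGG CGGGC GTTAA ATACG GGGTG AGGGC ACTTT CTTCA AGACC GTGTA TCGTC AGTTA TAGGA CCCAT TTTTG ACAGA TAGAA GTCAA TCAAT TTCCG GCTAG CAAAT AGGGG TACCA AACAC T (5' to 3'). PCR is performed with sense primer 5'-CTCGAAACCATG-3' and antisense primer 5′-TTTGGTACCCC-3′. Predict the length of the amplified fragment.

Scanning the template, CTCGAAACCATG occurs at positions 34–45; this primer anneals to the bottom strand there with its 3' end pointing downstream.
The reverse primer's reverse complement is GGGGTACCAAA, which matches the template at positions 157–167.
Amplicon spans positions 34–167: 134 bp.

134 bp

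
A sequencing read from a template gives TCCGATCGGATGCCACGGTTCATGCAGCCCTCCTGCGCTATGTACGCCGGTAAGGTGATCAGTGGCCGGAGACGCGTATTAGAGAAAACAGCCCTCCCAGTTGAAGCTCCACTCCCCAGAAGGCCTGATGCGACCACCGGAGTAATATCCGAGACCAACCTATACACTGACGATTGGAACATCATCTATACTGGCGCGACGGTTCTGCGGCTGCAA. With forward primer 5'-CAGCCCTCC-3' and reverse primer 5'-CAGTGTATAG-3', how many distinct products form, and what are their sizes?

The forward primer CAGCCCTCC matches the top strand at positions 25–33, 89–97.
The reverse primer's reverse complement is CTATACACTG, matching at positions 160–169.
Each forward site pairs with the reverse site to give a product ending at position 169: sizes 145, 81 bp.

Two products: 145 bp, 81 bp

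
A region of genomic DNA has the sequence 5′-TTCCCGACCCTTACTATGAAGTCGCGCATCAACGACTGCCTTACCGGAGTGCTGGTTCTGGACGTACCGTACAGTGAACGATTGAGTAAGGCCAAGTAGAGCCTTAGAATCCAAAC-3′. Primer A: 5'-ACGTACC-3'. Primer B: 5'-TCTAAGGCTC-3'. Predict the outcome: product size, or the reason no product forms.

Yes — a 47 bp product.

Primer A (ACGTACC) matches the top strand at positions 62–68; it acts as a forward primer.
Primer B's reverse complement is GAGCCTTAGA, matching the top strand at positions 99–108; it acts as a reverse primer.
The 3' ends face each other across positions 62–108, giving a 47 bp product.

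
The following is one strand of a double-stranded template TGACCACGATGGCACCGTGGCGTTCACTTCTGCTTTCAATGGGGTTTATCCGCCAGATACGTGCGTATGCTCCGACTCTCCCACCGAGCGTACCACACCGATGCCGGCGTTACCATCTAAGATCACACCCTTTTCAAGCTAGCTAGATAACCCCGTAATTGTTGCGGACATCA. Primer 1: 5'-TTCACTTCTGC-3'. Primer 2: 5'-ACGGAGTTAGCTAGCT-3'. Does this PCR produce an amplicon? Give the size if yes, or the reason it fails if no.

No product — primer 2 has no binding site in the template.

Primer 2 (ACGGAGTTAGCTAGCT) does not match the top strand, and its reverse complement AGCTAGCTAACTCCGT does not match either.
With no annealing site for primer 2, no amplification occurs.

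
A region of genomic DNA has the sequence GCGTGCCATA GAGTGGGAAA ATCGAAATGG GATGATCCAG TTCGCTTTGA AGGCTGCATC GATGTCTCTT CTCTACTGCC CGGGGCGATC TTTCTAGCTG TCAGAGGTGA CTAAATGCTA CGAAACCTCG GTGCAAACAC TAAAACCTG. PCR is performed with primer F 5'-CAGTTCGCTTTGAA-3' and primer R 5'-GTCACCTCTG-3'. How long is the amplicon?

74 bp

Scanning the template, CAGTTCGCTTTGAA occurs at positions 38–51; this primer anneals to the bottom strand there with its 3' end pointing downstream.
Taking the reverse complement of GTCACCTCTG gives CAGAGGTGAC, found at positions 102–111 on the template; the primer anneals here to the top strand with its 3' end pointing upstream.
Product length = (reverse-primer end) − (forward-primer start) + 1 = 111 − 38 + 1 = 74 bp.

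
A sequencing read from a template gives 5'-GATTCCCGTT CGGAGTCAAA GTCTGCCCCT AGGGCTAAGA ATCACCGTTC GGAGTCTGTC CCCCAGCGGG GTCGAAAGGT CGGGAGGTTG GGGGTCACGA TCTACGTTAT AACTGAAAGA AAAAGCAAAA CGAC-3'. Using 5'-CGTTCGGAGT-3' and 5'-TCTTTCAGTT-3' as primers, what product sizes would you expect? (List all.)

The forward primer CGTTCGGAGT matches the top strand at positions 7–16, 46–55.
The reverse primer's reverse complement is AACTGAAAGA, matching at positions 111–120.
Each forward site pairs with the reverse site to give a product ending at position 120: sizes 114, 75 bp.

114 bp, 75 bp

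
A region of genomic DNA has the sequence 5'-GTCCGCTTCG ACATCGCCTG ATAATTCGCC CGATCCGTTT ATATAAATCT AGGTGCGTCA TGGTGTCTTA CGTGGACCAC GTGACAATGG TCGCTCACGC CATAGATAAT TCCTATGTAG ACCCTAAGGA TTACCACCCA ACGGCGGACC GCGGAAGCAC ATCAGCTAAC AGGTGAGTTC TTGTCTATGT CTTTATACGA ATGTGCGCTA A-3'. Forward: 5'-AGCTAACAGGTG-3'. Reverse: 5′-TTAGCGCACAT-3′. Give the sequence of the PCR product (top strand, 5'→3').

Scanning the template, AGCTAACAGGTG occurs at positions 164–175; this primer anneals to the bottom strand there with its 3' end pointing downstream.
Reverse complement of the reverse primer: ATGTGCGCTAA. This occurs on the top strand at positions 201–211.
The product is the template from position 164 through 211 (48 bp).

5'-AGCTAACAGGTGAGTTCTTGTCTATGTCTTTATACGAATGTGCGCTAA-3'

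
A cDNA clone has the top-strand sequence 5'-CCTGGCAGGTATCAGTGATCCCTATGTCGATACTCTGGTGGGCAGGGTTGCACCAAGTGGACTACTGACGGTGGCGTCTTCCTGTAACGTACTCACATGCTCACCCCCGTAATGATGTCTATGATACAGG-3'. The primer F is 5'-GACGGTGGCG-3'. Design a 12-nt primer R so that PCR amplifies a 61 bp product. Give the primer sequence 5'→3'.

5'-GTATCATAGACA-3'

The forward primer binds at positions 67–76, so a 61 bp product ends at position 67 + 61 − 1 = 127.
The reverse primer anneals to the top strand over positions 116–127, i.e. to TGTCTATGATAC.
Its sequence written 5'→3' is the reverse complement: GTATCATAGACA.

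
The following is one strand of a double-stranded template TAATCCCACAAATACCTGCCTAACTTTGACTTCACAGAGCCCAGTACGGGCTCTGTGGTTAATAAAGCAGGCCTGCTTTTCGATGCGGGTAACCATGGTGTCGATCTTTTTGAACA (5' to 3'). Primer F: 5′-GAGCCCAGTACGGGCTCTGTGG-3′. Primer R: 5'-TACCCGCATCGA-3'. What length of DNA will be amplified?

55 bp

The forward primer matches the template at positions 37–58.
Taking the reverse complement of TACCCGCATCGA gives TCGATGCGGGTA, found at positions 80–91 on the template; the primer anneals here to the top strand with its 3' end pointing upstream.
The product runs from position 37 to position 91, so its length is 91 − 37 + 1 = 55 bp.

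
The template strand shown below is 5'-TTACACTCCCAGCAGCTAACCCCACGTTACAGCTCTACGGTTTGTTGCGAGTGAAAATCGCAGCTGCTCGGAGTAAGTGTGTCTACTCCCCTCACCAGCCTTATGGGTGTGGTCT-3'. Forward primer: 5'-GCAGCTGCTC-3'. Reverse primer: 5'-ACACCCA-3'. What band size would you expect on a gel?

51 bp

Scanning the template, GCAGCTGCTC occurs at positions 60–69; this primer anneals to the bottom strand there with its 3' end pointing downstream.
The reverse primer's reverse complement is TGGGTGT, which matches the template at positions 104–110.
Product length = (reverse-primer end) − (forward-primer start) + 1 = 110 − 60 + 1 = 51 bp.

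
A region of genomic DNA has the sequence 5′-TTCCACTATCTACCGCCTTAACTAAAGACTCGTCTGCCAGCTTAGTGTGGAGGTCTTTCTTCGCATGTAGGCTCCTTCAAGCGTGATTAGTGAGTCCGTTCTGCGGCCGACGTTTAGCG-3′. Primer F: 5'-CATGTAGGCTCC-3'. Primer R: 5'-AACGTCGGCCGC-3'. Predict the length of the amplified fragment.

Scanning the template, CATGTAGGCTCC occurs at positions 64–75; this primer anneals to the bottom strand there with its 3' end pointing downstream.
Reverse complement of the reverse primer: GCGGCCGACGTT. This occurs on the top strand at positions 103–114.
Amplicon spans positions 64–114: 51 bp.

51 bp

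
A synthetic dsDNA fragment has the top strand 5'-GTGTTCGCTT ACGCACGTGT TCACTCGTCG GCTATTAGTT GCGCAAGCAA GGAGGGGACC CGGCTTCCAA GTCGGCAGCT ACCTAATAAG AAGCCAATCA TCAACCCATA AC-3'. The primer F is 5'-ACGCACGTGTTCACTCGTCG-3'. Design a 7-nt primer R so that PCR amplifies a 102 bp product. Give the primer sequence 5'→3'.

5'-GTTATGG-3'

The forward primer binds at positions 11–30, so a 102 bp product ends at position 11 + 102 − 1 = 112.
The reverse primer anneals to the top strand over positions 106–112, i.e. to CCATAAC.
Its sequence written 5'→3' is the reverse complement: GTTATGG.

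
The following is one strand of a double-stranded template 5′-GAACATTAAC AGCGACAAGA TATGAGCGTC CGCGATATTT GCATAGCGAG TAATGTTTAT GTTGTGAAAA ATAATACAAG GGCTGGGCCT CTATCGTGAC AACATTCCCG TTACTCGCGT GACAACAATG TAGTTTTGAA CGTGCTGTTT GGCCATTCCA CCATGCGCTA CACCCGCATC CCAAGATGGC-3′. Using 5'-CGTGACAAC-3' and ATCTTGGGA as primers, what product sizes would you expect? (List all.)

The forward primer CGTGACAAC matches the top strand at positions 95–103, 118–126.
The reverse primer's reverse complement is TCCCAAGAT, matching at positions 179–187.
Each forward site pairs with the reverse site to give a product ending at position 187: sizes 93, 70 bp.

93 bp, 70 bp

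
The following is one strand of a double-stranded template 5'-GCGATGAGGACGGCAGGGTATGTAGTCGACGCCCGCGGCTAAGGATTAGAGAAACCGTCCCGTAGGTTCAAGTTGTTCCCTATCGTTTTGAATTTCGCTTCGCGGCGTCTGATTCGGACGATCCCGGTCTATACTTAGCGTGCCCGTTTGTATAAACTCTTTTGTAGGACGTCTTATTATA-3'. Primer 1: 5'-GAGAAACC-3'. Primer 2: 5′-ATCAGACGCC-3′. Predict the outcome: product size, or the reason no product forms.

Yes — a 65 bp product.

Primer 1 (GAGAAACC) matches the top strand at positions 49–56; it acts as a forward primer.
Primer 2's reverse complement is GGCGTCTGAT, matching the top strand at positions 104–113; it acts as a reverse primer.
The 3' ends face each other across positions 49–113, giving a 65 bp product.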